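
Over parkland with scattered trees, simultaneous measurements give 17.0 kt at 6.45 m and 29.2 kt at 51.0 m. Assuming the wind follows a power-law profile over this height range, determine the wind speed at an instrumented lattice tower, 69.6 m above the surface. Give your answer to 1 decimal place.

31.7 kt

First find α: α = ln(V₂/V₁)/ln(z₂/z₁) = ln(29.2/17.0)/ln(51.0/6.45) = 0.54096/2.06775 = 0.2616
Extrapolate from 51.0 m to 69.6 m: V₃ = 29.2 × (69.6/51.0)^0.2616 = 29.2 × 1.0847 = 31.6746 kt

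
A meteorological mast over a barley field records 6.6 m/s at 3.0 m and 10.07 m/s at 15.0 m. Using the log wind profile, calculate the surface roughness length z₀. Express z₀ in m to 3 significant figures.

z₀ ≈ 0.140 m

Log law: V(z) ∝ ln(z/z₀). With r = V₁/V₂ = 6.6/10.07 = 0.65541,
r · ln(z₂/z₀) = ln(z₁/z₀) ⇒ ln z₀ = (ln z₁ − r·ln z₂)/(1 − r)
ln z₀ = (1.09861 − 0.65541×2.70805) / 0.34459 = -1.9626
z₀ = exp(-1.9626) = 0.1405 m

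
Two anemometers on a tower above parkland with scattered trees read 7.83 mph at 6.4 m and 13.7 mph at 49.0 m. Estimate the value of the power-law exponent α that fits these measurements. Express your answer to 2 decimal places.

Power law: V₂/V₁ = (z₂/z₁)^α ⇒ α = ln(V₂/V₁) / ln(z₂/z₁)
α = ln(13.7/7.83) / ln(49.0/6.4) = ln(1.7497) / ln(7.6562)
  = 0.55943 / 2.03552 = 0.27484

α ≈ 0.27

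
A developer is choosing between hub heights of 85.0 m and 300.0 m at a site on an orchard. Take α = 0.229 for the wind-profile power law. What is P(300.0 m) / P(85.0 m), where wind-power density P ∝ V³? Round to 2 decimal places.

2.38

Speed ratio: V_B/V_A = (z_B/z_A)^α = (300.0/85.0)^0.229 = (3.5294)^0.229 = 1.33482
Power-density ratio: P_B/P_A = (V_B/V_A)³ = (1.33482)³ = 2.37833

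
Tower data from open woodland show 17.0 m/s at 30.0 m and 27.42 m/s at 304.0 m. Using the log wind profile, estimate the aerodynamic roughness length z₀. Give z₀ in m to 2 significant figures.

z₀ ≈ 0.69 m

Log law: V(z) ∝ ln(z/z₀). With r = V₁/V₂ = 17.0/27.42 = 0.61999,
r · ln(z₂/z₀) = ln(z₁/z₀) ⇒ ln z₀ = (ln z₁ − r·ln z₂)/(1 − r)
ln z₀ = (3.40120 − 0.61999×5.71703) / 0.38001 = -0.3770
z₀ = exp(-0.3770) = 0.6859 m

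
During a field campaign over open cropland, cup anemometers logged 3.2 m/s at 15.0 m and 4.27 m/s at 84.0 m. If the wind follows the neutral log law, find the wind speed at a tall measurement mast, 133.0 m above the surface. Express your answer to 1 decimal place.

4.6 m/s

Log law: V ∝ ln(z/z₀). From the pair, with r = V₁/V₂ = 0.74941,
ln z₀ = (ln z₁ − r·ln z₂)/(1 − r) = (2.7081 − 0.74941×4.4308)/0.25059 = -2.4441 → z₀ = 0.08680 m
V₃ = V₁ · ln(z₃/z₀)/ln(z₁/z₀) = 3.2 × 7.3345/5.1522 = 4.5554 m/s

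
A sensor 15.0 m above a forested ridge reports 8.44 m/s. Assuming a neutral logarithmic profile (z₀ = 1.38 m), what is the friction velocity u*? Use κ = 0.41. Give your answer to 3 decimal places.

u* ≈ 1.450 m/s

Log law: V(z) = (u*/κ) · ln(z/z₀) ⇒ u* = κ · V / ln(z/z₀)
u* = 0.41 × 8.44 / ln(15.0/1.38) = 0.41 × 8.44 / 2.3860
   = 3.4604 / 2.3860 = 1.4503 m/s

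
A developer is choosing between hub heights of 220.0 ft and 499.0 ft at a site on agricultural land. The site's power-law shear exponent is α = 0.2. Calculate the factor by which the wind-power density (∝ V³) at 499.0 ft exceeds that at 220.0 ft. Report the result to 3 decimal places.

1.635

Speed ratio: V_B/V_A = (z_B/z_A)^α = (499.0/220.0)^0.2 = (2.2682)^0.2 = 1.17797
Power-density ratio: P_B/P_A = (V_B/V_A)³ = (1.17797)³ = 1.63458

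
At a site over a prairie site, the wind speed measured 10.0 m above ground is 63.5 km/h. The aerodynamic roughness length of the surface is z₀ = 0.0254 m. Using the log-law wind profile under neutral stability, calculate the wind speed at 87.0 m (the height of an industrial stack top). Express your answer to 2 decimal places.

Log law: V(z) ∝ ln(z/z₀), so V₂/V₁ = ln(z₂/z₀) / ln(z₁/z₀).
ln(87.0/0.0254) = 8.1389, ln(10.0/0.0254) = 5.9756
V₂ = 63.5 × 8.1389/5.9756 = 63.5 × 1.3620 = 86.4887 km/h

86.49 km/h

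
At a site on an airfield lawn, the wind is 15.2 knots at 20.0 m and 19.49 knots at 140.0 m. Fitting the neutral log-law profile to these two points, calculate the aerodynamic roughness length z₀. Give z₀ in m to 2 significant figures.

Log law: V(z) ∝ ln(z/z₀). With r = V₁/V₂ = 15.2/19.49 = 0.77989,
r · ln(z₂/z₀) = ln(z₁/z₀) ⇒ ln z₀ = (ln z₁ − r·ln z₂)/(1 − r)
ln z₀ = (2.99573 − 0.77989×4.94164) / 0.22011 = -3.8989
z₀ = exp(-3.8989) = 0.02026 m

z₀ ≈ 0.020 m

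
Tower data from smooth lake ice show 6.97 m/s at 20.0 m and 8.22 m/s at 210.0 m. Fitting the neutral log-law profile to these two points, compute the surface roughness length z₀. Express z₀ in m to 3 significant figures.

z₀ ≈ 0.0000404 m

Log law: V(z) ∝ ln(z/z₀). With r = V₁/V₂ = 6.97/8.22 = 0.84793,
r · ln(z₂/z₀) = ln(z₁/z₀) ⇒ ln z₀ = (ln z₁ − r·ln z₂)/(1 − r)
ln z₀ = (2.99573 − 0.84793×5.34711) / 0.15207 = -10.1155
z₀ = exp(-10.1155) = 0.00004045 m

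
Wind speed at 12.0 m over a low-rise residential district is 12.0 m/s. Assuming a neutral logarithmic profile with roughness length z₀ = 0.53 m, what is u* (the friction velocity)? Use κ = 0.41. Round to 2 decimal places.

u* ≈ 1.58 m/s

Log law: V(z) = (u*/κ) · ln(z/z₀) ⇒ u* = κ · V / ln(z/z₀)
u* = 0.41 × 12.0 / ln(12.0/0.53) = 0.41 × 12.0 / 3.1198
   = 4.9200 / 3.1198 = 1.5770 m/s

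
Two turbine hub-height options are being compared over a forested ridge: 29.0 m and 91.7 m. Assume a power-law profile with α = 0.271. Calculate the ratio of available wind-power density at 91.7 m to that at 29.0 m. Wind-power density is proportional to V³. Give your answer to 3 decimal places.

Speed ratio: V_B/V_A = (z_B/z_A)^α = (91.7/29.0)^0.271 = (3.1621)^0.271 = 1.36613
Power-density ratio: P_B/P_A = (V_B/V_A)³ = (1.36613)³ = 2.54963

2.550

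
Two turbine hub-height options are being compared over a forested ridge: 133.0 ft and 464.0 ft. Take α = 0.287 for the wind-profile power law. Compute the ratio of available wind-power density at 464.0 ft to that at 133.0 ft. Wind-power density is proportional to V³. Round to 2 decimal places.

2.93

Speed ratio: V_B/V_A = (z_B/z_A)^α = (464.0/133.0)^0.287 = (3.4887)^0.287 = 1.43135
Power-density ratio: P_B/P_A = (V_B/V_A)³ = (1.43135)³ = 2.93248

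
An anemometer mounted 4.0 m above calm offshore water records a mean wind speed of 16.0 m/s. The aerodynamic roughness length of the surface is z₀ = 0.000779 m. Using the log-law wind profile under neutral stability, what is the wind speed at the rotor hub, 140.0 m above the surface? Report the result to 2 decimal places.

Log law: V(z) ∝ ln(z/z₀), so V₂/V₁ = ln(z₂/z₀) / ln(z₁/z₀).
ln(140.0/0.000779) = 12.0991, ln(4.0/0.000779) = 8.5438
V₂ = 16.0 × 12.0991/8.5438 = 16.0 × 1.4161 = 22.6581 m/s

22.66 m/s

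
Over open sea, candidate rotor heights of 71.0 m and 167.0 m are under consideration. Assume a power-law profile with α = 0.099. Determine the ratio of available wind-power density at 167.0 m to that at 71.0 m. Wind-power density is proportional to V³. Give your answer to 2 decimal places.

Speed ratio: V_B/V_A = (z_B/z_A)^α = (167.0/71.0)^0.099 = (2.3521)^0.099 = 1.08836
Power-density ratio: P_B/P_A = (V_B/V_A)³ = (1.08836)³ = 1.28921

1.29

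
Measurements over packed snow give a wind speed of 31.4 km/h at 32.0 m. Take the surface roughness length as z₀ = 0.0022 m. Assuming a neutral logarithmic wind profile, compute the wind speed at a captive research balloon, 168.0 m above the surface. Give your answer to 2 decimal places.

36.83 km/h

Log law: V(z) ∝ ln(z/z₀), so V₂/V₁ = ln(z₂/z₀) / ln(z₁/z₀).
ln(168.0/0.0022) = 11.2433, ln(32.0/0.0022) = 9.5850
V₂ = 31.4 × 11.2433/9.5850 = 31.4 × 1.1730 = 36.8323 km/h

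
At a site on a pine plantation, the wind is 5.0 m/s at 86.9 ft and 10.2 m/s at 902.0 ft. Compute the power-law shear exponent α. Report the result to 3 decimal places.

α ≈ 0.305

Power law: V₂/V₁ = (z₂/z₁)^α ⇒ α = ln(V₂/V₁) / ln(z₂/z₁)
α = ln(10.2/5.0) / ln(902.0/86.9) = ln(2.0400) / ln(10.3797)
  = 0.71295 / 2.33986 = 0.30470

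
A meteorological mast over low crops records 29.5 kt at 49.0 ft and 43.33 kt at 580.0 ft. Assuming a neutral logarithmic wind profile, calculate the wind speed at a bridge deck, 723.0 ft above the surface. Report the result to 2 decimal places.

44.56 kt

Log law: V ∝ ln(z/z₀). From the pair, with r = V₁/V₂ = 0.68082,
ln z₀ = (ln z₁ − r·ln z₂)/(1 − r) = (3.8918 − 0.68082×6.3630)/0.31918 = -1.3794 → z₀ = 0.2517 ft
V₃ = V₁ · ln(z₃/z₀)/ln(z₁/z₀) = 29.5 × 7.9628/5.2712 = 44.5634 kt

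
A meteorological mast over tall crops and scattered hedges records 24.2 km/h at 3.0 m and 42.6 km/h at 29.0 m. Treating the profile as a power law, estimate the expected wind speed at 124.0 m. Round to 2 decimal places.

First find α: α = ln(V₂/V₁)/ln(z₂/z₁) = ln(42.6/24.2)/ln(29.0/3.0) = 0.56550/2.26868 = 0.2493
Extrapolate from 29.0 m to 124.0 m: V₃ = 42.6 × (124.0/29.0)^0.2493 = 42.6 × 1.4365 = 61.1929 km/h

61.19 km/h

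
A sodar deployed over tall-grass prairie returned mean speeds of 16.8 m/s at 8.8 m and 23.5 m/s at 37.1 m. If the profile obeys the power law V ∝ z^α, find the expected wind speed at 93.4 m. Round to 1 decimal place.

29.1 m/s

First find α: α = ln(V₂/V₁)/ln(z₂/z₁) = ln(23.5/16.8)/ln(37.1/8.8) = 0.33562/1.43887 = 0.2333
Extrapolate from 37.1 m to 93.4 m: V₃ = 23.5 × (93.4/37.1)^0.2333 = 23.5 × 1.2403 = 29.1472 m/s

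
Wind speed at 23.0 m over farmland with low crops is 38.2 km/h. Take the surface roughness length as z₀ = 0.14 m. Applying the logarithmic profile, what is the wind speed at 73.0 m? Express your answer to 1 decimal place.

46.8 km/h

Log law: V(z) ∝ ln(z/z₀), so V₂/V₁ = ln(z₂/z₀) / ln(z₁/z₀).
ln(73.0/0.14) = 6.2566, ln(23.0/0.14) = 5.1016
V₂ = 38.2 × 6.2566/5.1016 = 38.2 × 1.2264 = 46.8482 km/h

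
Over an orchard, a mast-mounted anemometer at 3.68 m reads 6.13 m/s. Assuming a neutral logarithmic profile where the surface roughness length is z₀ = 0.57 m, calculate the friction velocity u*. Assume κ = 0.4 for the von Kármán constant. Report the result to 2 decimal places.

Log law: V(z) = (u*/κ) · ln(z/z₀) ⇒ u* = κ · V / ln(z/z₀)
u* = 0.4 × 6.13 / ln(3.68/0.57) = 0.4 × 6.13 / 1.8650
   = 2.4520 / 1.8650 = 1.3147 m/s

u* ≈ 1.31 m/s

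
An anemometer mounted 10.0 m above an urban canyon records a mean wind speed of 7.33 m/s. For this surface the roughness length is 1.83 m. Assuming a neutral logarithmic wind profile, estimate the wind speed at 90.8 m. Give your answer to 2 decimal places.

16.85 m/s

Log law: V(z) ∝ ln(z/z₀), so V₂/V₁ = ln(z₂/z₀) / ln(z₁/z₀).
ln(90.8/1.83) = 3.9043, ln(10.0/1.83) = 1.6983
V₂ = 7.33 × 3.9043/1.6983 = 7.33 × 2.2990 = 16.8518 m/s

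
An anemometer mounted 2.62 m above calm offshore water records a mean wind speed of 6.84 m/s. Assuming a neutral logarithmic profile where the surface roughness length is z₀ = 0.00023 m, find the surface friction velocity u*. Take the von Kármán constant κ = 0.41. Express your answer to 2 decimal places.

Log law: V(z) = (u*/κ) · ln(z/z₀) ⇒ u* = κ · V / ln(z/z₀)
u* = 0.41 × 6.84 / ln(2.62/0.00023) = 0.41 × 6.84 / 9.3406
   = 2.8044 / 9.3406 = 0.3002 m/s

u* ≈ 0.30 m/s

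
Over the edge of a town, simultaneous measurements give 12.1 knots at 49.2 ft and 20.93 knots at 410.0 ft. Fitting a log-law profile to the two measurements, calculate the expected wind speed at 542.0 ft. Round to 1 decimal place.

Log law: V ∝ ln(z/z₀). From the pair, with r = V₁/V₂ = 0.57812,
ln z₀ = (ln z₁ − r·ln z₂)/(1 − r) = (3.8959 − 0.57812×6.0162)/0.42188 = 0.9904 → z₀ = 2.692 ft
V₃ = V₁ · ln(z₃/z₀)/ln(z₁/z₀) = 12.1 × 5.3048/2.9055 = 22.0924 knots

22.1 knots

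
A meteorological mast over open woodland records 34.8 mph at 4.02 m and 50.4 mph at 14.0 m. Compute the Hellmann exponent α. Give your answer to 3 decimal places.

α ≈ 0.297

Power law: V₂/V₁ = (z₂/z₁)^α ⇒ α = ln(V₂/V₁) / ln(z₂/z₁)
α = ln(50.4/34.8) / ln(14.0/4.02) = ln(1.4483) / ln(3.4826)
  = 0.37037 / 1.24778 = 0.29683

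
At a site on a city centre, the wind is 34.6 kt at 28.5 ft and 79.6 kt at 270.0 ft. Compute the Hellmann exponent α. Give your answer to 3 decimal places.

α ≈ 0.371

Power law: V₂/V₁ = (z₂/z₁)^α ⇒ α = ln(V₂/V₁) / ln(z₂/z₁)
α = ln(79.6/34.6) / ln(270.0/28.5) = ln(2.3006) / ln(9.4737)
  = 0.83316 / 2.24852 = 0.37054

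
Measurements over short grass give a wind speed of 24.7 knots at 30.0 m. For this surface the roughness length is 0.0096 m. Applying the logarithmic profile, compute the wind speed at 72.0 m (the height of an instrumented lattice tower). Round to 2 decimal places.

Log law: V(z) ∝ ln(z/z₀), so V₂/V₁ = ln(z₂/z₀) / ln(z₁/z₀).
ln(72.0/0.0096) = 8.9227, ln(30.0/0.0096) = 8.0472
V₂ = 24.7 × 8.9227/8.0472 = 24.7 × 1.1088 = 27.3872 knots

27.39 knots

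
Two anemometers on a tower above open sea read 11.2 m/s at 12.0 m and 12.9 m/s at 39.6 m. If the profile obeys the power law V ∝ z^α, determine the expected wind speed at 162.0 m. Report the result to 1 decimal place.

First find α: α = ln(V₂/V₁)/ln(z₂/z₁) = ln(12.9/11.2)/ln(39.6/12.0) = 0.14131/1.19392 = 0.1184
Extrapolate from 39.6 m to 162.0 m: V₃ = 12.9 × (162.0/39.6)^0.1184 = 12.9 × 1.1815 = 15.2407 m/s

15.2 m/s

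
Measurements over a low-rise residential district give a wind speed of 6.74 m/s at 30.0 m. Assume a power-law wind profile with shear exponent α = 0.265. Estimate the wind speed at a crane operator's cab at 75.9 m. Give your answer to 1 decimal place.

Power-law profile: V₂ = V₁ · (z₂/z₁)^α
V₂ = 6.74 × (75.9/30.0)^0.265 = 6.74 × (2.5300)^0.265
    = 6.74 × 1.2789 = 8.6196 m/s

8.6 m/s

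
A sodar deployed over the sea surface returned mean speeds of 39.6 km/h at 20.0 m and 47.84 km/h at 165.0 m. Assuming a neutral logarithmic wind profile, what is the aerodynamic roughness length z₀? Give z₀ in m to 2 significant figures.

Log law: V(z) ∝ ln(z/z₀). With r = V₁/V₂ = 39.6/47.84 = 0.82776,
r · ln(z₂/z₀) = ln(z₁/z₀) ⇒ ln z₀ = (ln z₁ − r·ln z₂)/(1 − r)
ln z₀ = (2.99573 − 0.82776×5.10595) / 0.17224 = -7.1456
z₀ = exp(-7.1456) = 0.0007883 m

z₀ ≈ 0.00079 m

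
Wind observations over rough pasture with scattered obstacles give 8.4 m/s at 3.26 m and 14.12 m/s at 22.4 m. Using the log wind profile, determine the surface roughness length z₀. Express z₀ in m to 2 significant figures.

z₀ ≈ 0.19 m

Log law: V(z) ∝ ln(z/z₀). With r = V₁/V₂ = 8.4/14.12 = 0.59490,
r · ln(z₂/z₀) = ln(z₁/z₀) ⇒ ln z₀ = (ln z₁ − r·ln z₂)/(1 − r)
ln z₀ = (1.18173 − 0.59490×3.10906) / 0.40510 = -1.6486
z₀ = exp(-1.6486) = 0.1923 m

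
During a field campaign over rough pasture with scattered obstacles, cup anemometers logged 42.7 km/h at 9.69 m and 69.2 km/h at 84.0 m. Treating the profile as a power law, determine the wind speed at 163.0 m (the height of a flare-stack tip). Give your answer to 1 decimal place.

80.3 km/h

First find α: α = ln(V₂/V₁)/ln(z₂/z₁) = ln(69.2/42.7)/ln(84.0/9.69) = 0.48280/2.15972 = 0.2235
Extrapolate from 84.0 m to 163.0 m: V₃ = 69.2 × (163.0/84.0)^0.2235 = 69.2 × 1.1597 = 80.2541 km/h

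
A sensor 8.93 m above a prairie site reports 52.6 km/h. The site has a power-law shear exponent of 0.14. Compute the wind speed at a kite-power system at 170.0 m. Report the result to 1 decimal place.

Power-law profile: V₂ = V₁ · (z₂/z₁)^α
V₂ = 52.6 × (170.0/8.93)^0.14 = 52.6 × (19.0370)^0.14
    = 52.6 × 1.5106 = 79.4565 km/h

79.5 km/h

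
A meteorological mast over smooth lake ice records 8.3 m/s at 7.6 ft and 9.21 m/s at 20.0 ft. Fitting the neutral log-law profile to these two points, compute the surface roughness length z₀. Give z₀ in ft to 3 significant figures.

Log law: V(z) ∝ ln(z/z₀). With r = V₁/V₂ = 8.3/9.21 = 0.90119,
r · ln(z₂/z₀) = ln(z₁/z₀) ⇒ ln z₀ = (ln z₁ − r·ln z₂)/(1 − r)
ln z₀ = (2.02815 − 0.90119×2.99573) / 0.09881 = -6.7971
z₀ = exp(-6.7971) = 0.001117 ft

z₀ ≈ 0.00112 ft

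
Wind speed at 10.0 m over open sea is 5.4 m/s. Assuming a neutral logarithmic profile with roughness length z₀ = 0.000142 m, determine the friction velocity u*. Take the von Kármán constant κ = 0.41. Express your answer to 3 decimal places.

u* ≈ 0.198 m/s

Log law: V(z) = (u*/κ) · ln(z/z₀) ⇒ u* = κ · V / ln(z/z₀)
u* = 0.41 × 5.4 / ln(10.0/0.000142) = 0.41 × 5.4 / 11.1623
   = 2.2140 / 11.1623 = 0.1983 m/s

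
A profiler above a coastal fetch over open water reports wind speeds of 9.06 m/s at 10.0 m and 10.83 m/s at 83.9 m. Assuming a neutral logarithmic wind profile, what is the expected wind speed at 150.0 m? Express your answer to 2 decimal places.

Log law: V ∝ ln(z/z₀). From the pair, with r = V₁/V₂ = 0.83657,
ln z₀ = (ln z₁ − r·ln z₂)/(1 − r) = (2.3026 − 0.83657×4.4296)/0.16343 = -8.5850 → z₀ = 0.0001869 m
V₃ = V₁ · ln(z₃/z₀)/ln(z₁/z₀) = 9.06 × 13.5956/10.8876 = 11.3135 m/s

11.31 m/s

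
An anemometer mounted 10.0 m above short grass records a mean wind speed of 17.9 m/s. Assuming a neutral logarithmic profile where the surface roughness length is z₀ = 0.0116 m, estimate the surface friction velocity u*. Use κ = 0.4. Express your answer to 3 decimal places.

Log law: V(z) = (u*/κ) · ln(z/z₀) ⇒ u* = κ · V / ln(z/z₀)
u* = 0.4 × 17.9 / ln(10.0/0.0116) = 0.4 × 17.9 / 6.7593
   = 7.1600 / 6.7593 = 1.0593 m/s

u* ≈ 1.059 m/s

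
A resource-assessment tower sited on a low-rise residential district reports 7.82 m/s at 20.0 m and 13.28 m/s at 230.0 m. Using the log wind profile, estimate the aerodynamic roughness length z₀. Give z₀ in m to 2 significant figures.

z₀ ≈ 0.61 m

Log law: V(z) ∝ ln(z/z₀). With r = V₁/V₂ = 7.82/13.28 = 0.58886,
r · ln(z₂/z₀) = ln(z₁/z₀) ⇒ ln z₀ = (ln z₁ − r·ln z₂)/(1 − r)
ln z₀ = (2.99573 − 0.58886×5.43808) / 0.41114 = -0.5023
z₀ = exp(-0.5023) = 0.6051 m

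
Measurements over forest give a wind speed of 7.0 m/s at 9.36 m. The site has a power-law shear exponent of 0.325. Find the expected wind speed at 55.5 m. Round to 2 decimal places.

Power-law profile: V₂ = V₁ · (z₂/z₁)^α
V₂ = 7.0 × (55.5/9.36)^0.325 = 7.0 × (5.9295)^0.325
    = 7.0 × 1.7833 = 12.4833 m/s

12.48 m/s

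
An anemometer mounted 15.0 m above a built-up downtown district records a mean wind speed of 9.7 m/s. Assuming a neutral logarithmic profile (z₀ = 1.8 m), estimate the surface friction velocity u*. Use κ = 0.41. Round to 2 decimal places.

u* ≈ 1.88 m/s

Log law: V(z) = (u*/κ) · ln(z/z₀) ⇒ u* = κ · V / ln(z/z₀)
u* = 0.41 × 9.7 / ln(15.0/1.8) = 0.41 × 9.7 / 2.1203
   = 3.9770 / 2.1203 = 1.8757 m/s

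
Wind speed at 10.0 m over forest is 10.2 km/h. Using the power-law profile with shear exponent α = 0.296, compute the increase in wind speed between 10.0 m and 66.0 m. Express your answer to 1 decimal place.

7.6 km/h

Power law: V₂ = V₁ · (z₂/z₁)^α = 10.2 × (6.6000)^0.296 = 17.8314 km/h
ΔV = 17.8314 − 10.2 = 7.6314 km/h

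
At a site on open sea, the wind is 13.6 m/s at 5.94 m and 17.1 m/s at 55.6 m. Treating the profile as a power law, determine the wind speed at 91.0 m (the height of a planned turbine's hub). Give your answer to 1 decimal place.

18.0 m/s

First find α: α = ln(V₂/V₁)/ln(z₂/z₁) = ln(17.1/13.6)/ln(55.6/5.94) = 0.22901/2.23647 = 0.1024
Extrapolate from 55.6 m to 91.0 m: V₃ = 17.1 × (91.0/55.6)^0.1024 = 17.1 × 1.0517 = 17.9848 m/s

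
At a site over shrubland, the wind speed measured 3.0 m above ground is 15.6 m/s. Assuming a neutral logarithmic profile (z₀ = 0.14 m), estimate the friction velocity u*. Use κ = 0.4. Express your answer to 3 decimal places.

u* ≈ 2.036 m/s

Log law: V(z) = (u*/κ) · ln(z/z₀) ⇒ u* = κ · V / ln(z/z₀)
u* = 0.4 × 15.6 / ln(3.0/0.14) = 0.4 × 15.6 / 3.0647
   = 6.2400 / 3.0647 = 2.0361 m/s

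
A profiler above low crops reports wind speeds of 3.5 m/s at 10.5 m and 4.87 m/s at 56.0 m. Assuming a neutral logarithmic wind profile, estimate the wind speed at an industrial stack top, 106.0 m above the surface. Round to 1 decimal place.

5.4 m/s

Log law: V ∝ ln(z/z₀). From the pair, with r = V₁/V₂ = 0.71869,
ln z₀ = (ln z₁ − r·ln z₂)/(1 − r) = (2.3514 − 0.71869×4.0254)/0.28131 = -1.9252 → z₀ = 0.1458 m
V₃ = V₁ · ln(z₃/z₀)/ln(z₁/z₀) = 3.5 × 6.5886/4.2766 = 5.3922 m/s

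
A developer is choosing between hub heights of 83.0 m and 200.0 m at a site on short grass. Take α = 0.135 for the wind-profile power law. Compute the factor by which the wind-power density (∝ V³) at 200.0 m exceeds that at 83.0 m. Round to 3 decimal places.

1.428

Speed ratio: V_B/V_A = (z_B/z_A)^α = (200.0/83.0)^0.135 = (2.4096)^0.135 = 1.12607
Power-density ratio: P_B/P_A = (V_B/V_A)³ = (1.12607)³ = 1.42788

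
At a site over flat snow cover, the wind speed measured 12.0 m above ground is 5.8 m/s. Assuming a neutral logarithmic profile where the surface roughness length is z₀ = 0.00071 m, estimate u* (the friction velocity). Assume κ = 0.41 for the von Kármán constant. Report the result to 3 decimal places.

Log law: V(z) = (u*/κ) · ln(z/z₀) ⇒ u* = κ · V / ln(z/z₀)
u* = 0.41 × 5.8 / ln(12.0/0.00071) = 0.41 × 5.8 / 9.7352
   = 2.3780 / 9.7352 = 0.2443 m/s

u* ≈ 0.244 m/s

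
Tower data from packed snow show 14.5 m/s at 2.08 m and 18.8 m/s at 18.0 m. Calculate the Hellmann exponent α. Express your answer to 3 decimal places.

α ≈ 0.120

Power law: V₂/V₁ = (z₂/z₁)^α ⇒ α = ln(V₂/V₁) / ln(z₂/z₁)
α = ln(18.8/14.5) / ln(18.0/2.08) = ln(1.2966) / ln(8.6538)
  = 0.25971 / 2.15800 = 0.12035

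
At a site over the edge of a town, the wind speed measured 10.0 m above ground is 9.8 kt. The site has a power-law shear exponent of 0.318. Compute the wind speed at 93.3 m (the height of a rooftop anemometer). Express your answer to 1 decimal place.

Power-law profile: V₂ = V₁ · (z₂/z₁)^α
V₂ = 9.8 × (93.3/10.0)^0.318 = 9.8 × (9.3300)^0.318
    = 9.8 × 2.0343 = 19.9365 kt

19.9 kt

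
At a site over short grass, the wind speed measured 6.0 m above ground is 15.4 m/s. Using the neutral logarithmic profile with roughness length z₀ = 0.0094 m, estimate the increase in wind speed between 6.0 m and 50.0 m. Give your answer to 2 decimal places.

5.06 m/s

Log law: V₂ = V₁ · ln(z₂/z₀)/ln(z₁/z₀) = 15.4 × 8.5791/6.4588 = 20.4554 m/s
ΔV = 20.4554 − 15.4 = 5.0554 m/s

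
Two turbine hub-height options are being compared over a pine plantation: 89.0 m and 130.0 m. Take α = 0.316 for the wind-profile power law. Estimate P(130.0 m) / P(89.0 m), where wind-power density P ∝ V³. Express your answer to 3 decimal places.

1.432

Speed ratio: V_B/V_A = (z_B/z_A)^α = (130.0/89.0)^0.316 = (1.4607)^0.316 = 1.12719
Power-density ratio: P_B/P_A = (V_B/V_A)³ = (1.12719)³ = 1.43218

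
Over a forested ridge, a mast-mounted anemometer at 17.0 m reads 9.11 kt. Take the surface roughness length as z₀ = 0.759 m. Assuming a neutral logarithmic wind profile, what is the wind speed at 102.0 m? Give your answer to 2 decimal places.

14.36 kt

Log law: V(z) ∝ ln(z/z₀), so V₂/V₁ = ln(z₂/z₀) / ln(z₁/z₀).
ln(102.0/0.759) = 4.9007, ln(17.0/0.759) = 3.1090
V₂ = 9.11 × 4.9007/3.1090 = 9.11 × 1.5763 = 14.3603 kt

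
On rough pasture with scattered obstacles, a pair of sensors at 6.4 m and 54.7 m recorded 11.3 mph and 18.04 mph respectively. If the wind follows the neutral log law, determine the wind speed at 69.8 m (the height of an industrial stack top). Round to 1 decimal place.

18.8 mph

Log law: V ∝ ln(z/z₀). From the pair, with r = V₁/V₂ = 0.62639,
ln z₀ = (ln z₁ − r·ln z₂)/(1 − r) = (1.8563 − 0.62639×4.0019)/0.37361 = -1.7409 → z₀ = 0.1754 m
V₃ = V₁ · ln(z₃/z₀)/ln(z₁/z₀) = 11.3 × 5.9865/3.5972 = 18.8058 mph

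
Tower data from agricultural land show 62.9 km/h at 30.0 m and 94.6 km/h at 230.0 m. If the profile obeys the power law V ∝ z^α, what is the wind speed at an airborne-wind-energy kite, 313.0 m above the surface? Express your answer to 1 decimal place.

First find α: α = ln(V₂/V₁)/ln(z₂/z₁) = ln(94.6/62.9)/ln(230.0/30.0) = 0.40811/2.03688 = 0.2004
Extrapolate from 230.0 m to 313.0 m: V₃ = 94.6 × (313.0/230.0)^0.2004 = 94.6 × 1.0637 = 100.6243 km/h

100.6 km/h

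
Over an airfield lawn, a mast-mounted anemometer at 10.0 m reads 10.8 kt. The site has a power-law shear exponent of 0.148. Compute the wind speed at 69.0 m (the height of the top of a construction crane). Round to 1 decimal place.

14.4 kt

Power-law profile: V₂ = V₁ · (z₂/z₁)^α
V₂ = 10.8 × (69.0/10.0)^0.148 = 10.8 × (6.9000)^0.148
    = 10.8 × 1.3309 = 14.3739 kt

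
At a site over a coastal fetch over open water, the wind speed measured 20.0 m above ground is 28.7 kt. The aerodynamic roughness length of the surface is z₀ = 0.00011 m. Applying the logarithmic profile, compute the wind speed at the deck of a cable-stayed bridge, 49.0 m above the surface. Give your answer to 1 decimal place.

30.8 kt

Log law: V(z) ∝ ln(z/z₀), so V₂/V₁ = ln(z₂/z₀) / ln(z₁/z₀).
ln(49.0/0.00011) = 13.0069, ln(20.0/0.00011) = 12.1108
V₂ = 28.7 × 13.0069/12.1108 = 28.7 × 1.0740 = 30.8235 kt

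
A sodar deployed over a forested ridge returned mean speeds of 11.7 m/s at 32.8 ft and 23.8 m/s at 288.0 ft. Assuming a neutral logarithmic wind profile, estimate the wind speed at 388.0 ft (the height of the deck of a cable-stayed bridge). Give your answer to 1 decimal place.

Log law: V ∝ ln(z/z₀). From the pair, with r = V₁/V₂ = 0.49160,
ln z₀ = (ln z₁ − r·ln z₂)/(1 − r) = (3.4904 − 0.49160×5.6630)/0.50840 = 1.3897 → z₀ = 4.014 ft
V₃ = V₁ · ln(z₃/z₀)/ln(z₁/z₀) = 11.7 × 4.5713/2.1007 = 25.4600 m/s

25.5 m/s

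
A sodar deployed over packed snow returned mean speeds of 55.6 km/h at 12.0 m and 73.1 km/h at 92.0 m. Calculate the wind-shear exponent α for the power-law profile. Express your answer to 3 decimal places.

Power law: V₂/V₁ = (z₂/z₁)^α ⇒ α = ln(V₂/V₁) / ln(z₂/z₁)
α = ln(73.1/55.6) / ln(92.0/12.0) = ln(1.3147) / ln(7.6667)
  = 0.27365 / 2.03688 = 0.13435

α ≈ 0.134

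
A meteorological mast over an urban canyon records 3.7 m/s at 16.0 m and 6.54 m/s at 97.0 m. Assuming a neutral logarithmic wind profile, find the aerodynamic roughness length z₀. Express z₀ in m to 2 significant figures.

z₀ ≈ 1.5 m

Log law: V(z) ∝ ln(z/z₀). With r = V₁/V₂ = 3.7/6.54 = 0.56575,
r · ln(z₂/z₀) = ln(z₁/z₀) ⇒ ln z₀ = (ln z₁ − r·ln z₂)/(1 − r)
ln z₀ = (2.77259 − 0.56575×4.57471) / 0.43425 = 0.4248
z₀ = exp(0.4248) = 1.529 m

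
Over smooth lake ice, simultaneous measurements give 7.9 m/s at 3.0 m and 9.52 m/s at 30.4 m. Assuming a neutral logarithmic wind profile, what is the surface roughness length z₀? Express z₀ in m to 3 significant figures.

z₀ ≈ 0.0000374 m

Log law: V(z) ∝ ln(z/z₀). With r = V₁/V₂ = 7.9/9.52 = 0.82983,
r · ln(z₂/z₀) = ln(z₁/z₀) ⇒ ln z₀ = (ln z₁ − r·ln z₂)/(1 − r)
ln z₀ = (1.09861 − 0.82983×3.41444) / 0.17017 = -10.1946
z₀ = exp(-10.1946) = 0.00003737 m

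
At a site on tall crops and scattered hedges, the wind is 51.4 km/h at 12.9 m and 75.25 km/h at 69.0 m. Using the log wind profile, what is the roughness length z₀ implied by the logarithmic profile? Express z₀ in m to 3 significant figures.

Log law: V(z) ∝ ln(z/z₀). With r = V₁/V₂ = 51.4/75.25 = 0.68306,
r · ln(z₂/z₀) = ln(z₁/z₀) ⇒ ln z₀ = (ln z₁ − r·ln z₂)/(1 − r)
ln z₀ = (2.55723 − 0.68306×4.23411) / 0.31694 = -1.0567
z₀ = exp(-1.0567) = 0.3476 m

z₀ ≈ 0.348 m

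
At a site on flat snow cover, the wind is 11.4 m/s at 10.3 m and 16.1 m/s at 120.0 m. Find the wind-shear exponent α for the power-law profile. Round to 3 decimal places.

α ≈ 0.141

Power law: V₂/V₁ = (z₂/z₁)^α ⇒ α = ln(V₂/V₁) / ln(z₂/z₁)
α = ln(16.1/11.4) / ln(120.0/10.3) = ln(1.4123) / ln(11.6505)
  = 0.34521 / 2.45535 = 0.14059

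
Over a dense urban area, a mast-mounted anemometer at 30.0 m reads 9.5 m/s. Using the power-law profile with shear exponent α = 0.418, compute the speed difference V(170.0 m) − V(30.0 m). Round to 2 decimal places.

Power law: V₂ = V₁ · (z₂/z₁)^α = 9.5 × (5.6667)^0.418 = 19.6162 m/s
ΔV = 19.6162 − 9.5 = 10.1162 m/s

10.12 m/s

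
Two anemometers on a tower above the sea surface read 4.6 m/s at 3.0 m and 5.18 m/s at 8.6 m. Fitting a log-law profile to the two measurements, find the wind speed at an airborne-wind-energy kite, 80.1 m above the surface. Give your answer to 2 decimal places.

6.41 m/s

Log law: V ∝ ln(z/z₀). From the pair, with r = V₁/V₂ = 0.88803,
ln z₀ = (ln z₁ − r·ln z₂)/(1 − r) = (1.0986 − 0.88803×2.1518)/0.11197 = -7.2540 → z₀ = 0.0007074 m
V₃ = V₁ · ln(z₃/z₀)/ln(z₁/z₀) = 4.6 × 11.6372/8.3526 = 6.4090 m/s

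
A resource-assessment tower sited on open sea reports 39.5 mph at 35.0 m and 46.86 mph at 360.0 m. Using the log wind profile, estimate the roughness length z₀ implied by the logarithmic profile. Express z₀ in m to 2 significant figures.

Log law: V(z) ∝ ln(z/z₀). With r = V₁/V₂ = 39.5/46.86 = 0.84294,
r · ln(z₂/z₀) = ln(z₁/z₀) ⇒ ln z₀ = (ln z₁ − r·ln z₂)/(1 − r)
ln z₀ = (3.55535 − 0.84294×5.88610) / 0.15706 = -8.9535
z₀ = exp(-8.9535) = 0.0001293 m

z₀ ≈ 0.00013 m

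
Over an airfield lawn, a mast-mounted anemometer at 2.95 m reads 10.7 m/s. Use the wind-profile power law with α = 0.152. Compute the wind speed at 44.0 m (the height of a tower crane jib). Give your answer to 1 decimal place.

Power-law profile: V₂ = V₁ · (z₂/z₁)^α
V₂ = 10.7 × (44.0/2.95)^0.152 = 10.7 × (14.9153)^0.152
    = 10.7 × 1.5080 = 16.1352 m/s

16.1 m/s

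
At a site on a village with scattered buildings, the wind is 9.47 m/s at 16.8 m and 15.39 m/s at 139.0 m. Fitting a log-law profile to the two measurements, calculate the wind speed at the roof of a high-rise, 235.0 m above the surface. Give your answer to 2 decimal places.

Log law: V ∝ ln(z/z₀). From the pair, with r = V₁/V₂ = 0.61533,
ln z₀ = (ln z₁ − r·ln z₂)/(1 − r) = (2.8214 − 0.61533×4.9345)/0.38467 = -0.5589 → z₀ = 0.5719 m
V₃ = V₁ · ln(z₃/z₀)/ln(z₁/z₀) = 9.47 × 6.0184/3.3802 = 16.8611 m/s

16.86 m/s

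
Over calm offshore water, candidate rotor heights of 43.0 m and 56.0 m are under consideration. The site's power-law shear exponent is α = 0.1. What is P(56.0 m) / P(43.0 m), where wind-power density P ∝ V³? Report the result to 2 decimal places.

Speed ratio: V_B/V_A = (z_B/z_A)^α = (56.0/43.0)^0.1 = (1.3023)^0.1 = 1.02677
Power-density ratio: P_B/P_A = (V_B/V_A)³ = (1.02677)³ = 1.08247

1.08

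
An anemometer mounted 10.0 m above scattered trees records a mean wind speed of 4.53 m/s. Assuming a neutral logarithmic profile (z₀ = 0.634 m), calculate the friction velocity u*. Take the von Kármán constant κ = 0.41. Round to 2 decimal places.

Log law: V(z) = (u*/κ) · ln(z/z₀) ⇒ u* = κ · V / ln(z/z₀)
u* = 0.41 × 4.53 / ln(10.0/0.634) = 0.41 × 4.53 / 2.7583
   = 1.8573 / 2.7583 = 0.6734 m/s

u* ≈ 0.67 m/s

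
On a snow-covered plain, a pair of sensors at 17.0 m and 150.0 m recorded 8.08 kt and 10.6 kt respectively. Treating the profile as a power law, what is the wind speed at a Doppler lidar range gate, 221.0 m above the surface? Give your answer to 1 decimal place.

11.1 kt

First find α: α = ln(V₂/V₁)/ln(z₂/z₁) = ln(10.6/8.08)/ln(150.0/17.0) = 0.27146/2.17742 = 0.1247
Extrapolate from 150.0 m to 221.0 m: V₃ = 10.6 × (221.0/150.0)^0.1247 = 10.6 × 1.0495 = 11.1247 kt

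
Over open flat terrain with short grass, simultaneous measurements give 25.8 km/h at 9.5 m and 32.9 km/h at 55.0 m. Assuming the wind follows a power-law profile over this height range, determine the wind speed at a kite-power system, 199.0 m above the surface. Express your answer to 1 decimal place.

39.3 km/h

First find α: α = ln(V₂/V₁)/ln(z₂/z₁) = ln(32.9/25.8)/ln(55.0/9.5) = 0.24310/1.75604 = 0.1384
Extrapolate from 55.0 m to 199.0 m: V₃ = 32.9 × (199.0/55.0)^0.1384 = 32.9 × 1.1949 = 39.3107 km/h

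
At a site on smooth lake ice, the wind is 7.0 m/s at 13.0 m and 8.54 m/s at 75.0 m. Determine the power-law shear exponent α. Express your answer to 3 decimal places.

Power law: V₂/V₁ = (z₂/z₁)^α ⇒ α = ln(V₂/V₁) / ln(z₂/z₁)
α = ln(8.54/7.0) / ln(75.0/13.0) = ln(1.2200) / ln(5.7692)
  = 0.19885 / 1.75254 = 0.11346

α ≈ 0.113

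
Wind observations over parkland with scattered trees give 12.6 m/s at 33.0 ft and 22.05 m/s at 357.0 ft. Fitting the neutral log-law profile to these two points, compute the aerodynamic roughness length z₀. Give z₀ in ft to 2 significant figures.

Log law: V(z) ∝ ln(z/z₀). With r = V₁/V₂ = 12.6/22.05 = 0.57143,
r · ln(z₂/z₀) = ln(z₁/z₀) ⇒ ln z₀ = (ln z₁ − r·ln z₂)/(1 − r)
ln z₀ = (3.49651 − 0.57143×5.87774) / 0.42857 = 0.3215
z₀ = exp(0.3215) = 1.379 ft

z₀ ≈ 1.4 ft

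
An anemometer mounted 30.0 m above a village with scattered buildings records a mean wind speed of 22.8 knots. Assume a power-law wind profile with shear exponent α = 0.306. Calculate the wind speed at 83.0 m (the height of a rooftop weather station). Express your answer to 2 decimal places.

Power-law profile: V₂ = V₁ · (z₂/z₁)^α
V₂ = 22.8 × (83.0/30.0)^0.306 = 22.8 × (2.7667)^0.306
    = 22.8 × 1.3653 = 31.1296 knots

31.13 knots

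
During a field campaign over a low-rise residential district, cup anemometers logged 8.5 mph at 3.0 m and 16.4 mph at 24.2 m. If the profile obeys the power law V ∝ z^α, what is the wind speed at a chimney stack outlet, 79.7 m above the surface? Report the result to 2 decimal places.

23.87 mph

First find α: α = ln(V₂/V₁)/ln(z₂/z₁) = ln(16.4/8.5)/ln(24.2/3.0) = 0.65722/2.08774 = 0.3148
Extrapolate from 24.2 m to 79.7 m: V₃ = 16.4 × (79.7/24.2)^0.3148 = 16.4 × 1.4553 = 23.8669 mph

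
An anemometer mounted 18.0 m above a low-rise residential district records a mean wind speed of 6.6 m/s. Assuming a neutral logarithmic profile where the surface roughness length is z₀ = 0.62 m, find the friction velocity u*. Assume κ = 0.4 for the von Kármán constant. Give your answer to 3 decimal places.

Log law: V(z) = (u*/κ) · ln(z/z₀) ⇒ u* = κ · V / ln(z/z₀)
u* = 0.4 × 6.6 / ln(18.0/0.62) = 0.4 × 6.6 / 3.3684
   = 2.6400 / 3.3684 = 0.7838 m/s

u* ≈ 0.784 m/s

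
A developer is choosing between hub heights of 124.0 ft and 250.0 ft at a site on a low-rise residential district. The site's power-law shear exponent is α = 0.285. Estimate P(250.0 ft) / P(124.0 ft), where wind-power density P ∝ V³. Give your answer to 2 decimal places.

1.82

Speed ratio: V_B/V_A = (z_B/z_A)^α = (250.0/124.0)^0.285 = (2.0161)^0.285 = 1.22120
Power-density ratio: P_B/P_A = (V_B/V_A)³ = (1.22120)³ = 1.82122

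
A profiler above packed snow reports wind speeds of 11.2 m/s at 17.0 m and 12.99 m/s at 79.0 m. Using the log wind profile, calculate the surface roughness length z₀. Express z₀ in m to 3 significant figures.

z₀ ≈ 0.00114 m

Log law: V(z) ∝ ln(z/z₀). With r = V₁/V₂ = 11.2/12.99 = 0.86220,
r · ln(z₂/z₀) = ln(z₁/z₀) ⇒ ln z₀ = (ln z₁ − r·ln z₂)/(1 − r)
ln z₀ = (2.83321 − 0.86220×4.36945) / 0.13780 = -6.7790
z₀ = exp(-6.7790) = 0.001137 m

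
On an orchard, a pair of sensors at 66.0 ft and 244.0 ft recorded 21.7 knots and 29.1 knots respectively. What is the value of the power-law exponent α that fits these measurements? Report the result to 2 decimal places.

Power law: V₂/V₁ = (z₂/z₁)^α ⇒ α = ln(V₂/V₁) / ln(z₂/z₁)
α = ln(29.1/21.7) / ln(244.0/66.0) = ln(1.3410) / ln(3.6970)
  = 0.29343 / 1.30751 = 0.22442

α ≈ 0.22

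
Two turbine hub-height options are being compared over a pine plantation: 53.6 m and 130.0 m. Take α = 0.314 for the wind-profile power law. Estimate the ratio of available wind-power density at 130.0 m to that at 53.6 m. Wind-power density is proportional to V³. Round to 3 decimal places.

Speed ratio: V_B/V_A = (z_B/z_A)^α = (130.0/53.6)^0.314 = (2.4254)^0.314 = 1.32075
Power-density ratio: P_B/P_A = (V_B/V_A)³ = (1.32075)³ = 2.30389

2.304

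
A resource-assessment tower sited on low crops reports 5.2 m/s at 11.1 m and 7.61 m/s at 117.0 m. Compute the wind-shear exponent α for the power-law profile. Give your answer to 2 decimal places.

α ≈ 0.16

Power law: V₂/V₁ = (z₂/z₁)^α ⇒ α = ln(V₂/V₁) / ln(z₂/z₁)
α = ln(7.61/5.2) / ln(117.0/11.1) = ln(1.4635) / ln(10.5405)
  = 0.38080 / 2.35523 = 0.16168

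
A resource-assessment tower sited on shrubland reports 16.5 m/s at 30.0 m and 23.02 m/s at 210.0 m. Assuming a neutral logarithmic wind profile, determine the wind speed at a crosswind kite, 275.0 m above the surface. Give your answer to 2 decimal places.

Log law: V ∝ ln(z/z₀). From the pair, with r = V₁/V₂ = 0.71677,
ln z₀ = (ln z₁ − r·ln z₂)/(1 − r) = (3.4012 − 0.71677×5.3471)/0.28323 = -1.5233 → z₀ = 0.2180 m
V₃ = V₁ · ln(z₃/z₀)/ln(z₁/z₀) = 16.5 × 7.1400/4.9245 = 23.9235 m/s

23.92 m/s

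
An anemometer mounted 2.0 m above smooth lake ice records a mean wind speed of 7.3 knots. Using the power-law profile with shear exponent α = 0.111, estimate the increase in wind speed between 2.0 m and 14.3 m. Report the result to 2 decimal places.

Power law: V₂ = V₁ · (z₂/z₁)^α = 7.3 × (7.1500)^0.111 = 9.0814 knots
ΔV = 9.0814 − 7.3 = 1.7814 knots

1.78 knots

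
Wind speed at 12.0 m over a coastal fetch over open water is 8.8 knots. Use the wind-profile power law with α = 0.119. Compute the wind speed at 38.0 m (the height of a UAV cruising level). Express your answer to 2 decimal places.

Power-law profile: V₂ = V₁ · (z₂/z₁)^α
V₂ = 8.8 × (38.0/12.0)^0.119 = 8.8 × (3.1667)^0.119
    = 8.8 × 1.1470 = 10.0938 knots

10.09 knots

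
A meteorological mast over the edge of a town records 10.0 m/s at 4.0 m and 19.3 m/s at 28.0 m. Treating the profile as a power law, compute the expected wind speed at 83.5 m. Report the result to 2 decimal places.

First find α: α = ln(V₂/V₁)/ln(z₂/z₁) = ln(19.3/10.0)/ln(28.0/4.0) = 0.65752/1.94591 = 0.3379
Extrapolate from 28.0 m to 83.5 m: V₃ = 19.3 × (83.5/28.0)^0.3379 = 19.3 × 1.4466 = 27.9190 m/s

27.92 m/s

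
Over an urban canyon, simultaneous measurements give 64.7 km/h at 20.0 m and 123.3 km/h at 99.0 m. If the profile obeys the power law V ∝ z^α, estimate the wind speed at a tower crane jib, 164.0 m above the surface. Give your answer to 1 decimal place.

151.1 km/h

First find α: α = ln(V₂/V₁)/ln(z₂/z₁) = ln(123.3/64.7)/ln(99.0/20.0) = 0.64486/1.59939 = 0.4032
Extrapolate from 99.0 m to 164.0 m: V₃ = 123.3 × (164.0/99.0)^0.4032 = 123.3 × 1.2257 = 151.1284 km/h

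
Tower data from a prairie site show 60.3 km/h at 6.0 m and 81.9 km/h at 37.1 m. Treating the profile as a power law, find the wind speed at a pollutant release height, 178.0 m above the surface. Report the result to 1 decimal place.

106.6 km/h

First find α: α = ln(V₂/V₁)/ln(z₂/z₁) = ln(81.9/60.3)/ln(37.1/6.0) = 0.30617/1.82186 = 0.1681
Extrapolate from 37.1 m to 178.0 m: V₃ = 81.9 × (178.0/37.1)^0.1681 = 81.9 × 1.3015 = 106.5946 km/h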